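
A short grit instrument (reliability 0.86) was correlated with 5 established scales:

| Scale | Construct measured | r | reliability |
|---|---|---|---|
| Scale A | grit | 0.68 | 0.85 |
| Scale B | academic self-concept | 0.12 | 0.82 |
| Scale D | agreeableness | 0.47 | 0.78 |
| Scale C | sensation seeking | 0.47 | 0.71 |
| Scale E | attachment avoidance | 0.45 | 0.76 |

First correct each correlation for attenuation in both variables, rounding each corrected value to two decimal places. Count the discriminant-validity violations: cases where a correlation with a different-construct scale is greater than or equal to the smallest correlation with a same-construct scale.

0

Disattenuated r (r / √(r_scale · r_new)):
  Scale A (conv): 0.68 / √(0.85·0.86) = 0.80
  Scale B (disc): 0.12 / √(0.82·0.86) = 0.14
  Scale D (disc): 0.47 / √(0.78·0.86) = 0.57
  Scale C (disc): 0.47 / √(0.71·0.86) = 0.60
  Scale E (disc): 0.45 / √(0.76·0.86) = 0.56
Smallest convergent = 0.80. Discriminant values: 0.14, 0.57, 0.60, 0.56; count ≥ 0.80 → 0.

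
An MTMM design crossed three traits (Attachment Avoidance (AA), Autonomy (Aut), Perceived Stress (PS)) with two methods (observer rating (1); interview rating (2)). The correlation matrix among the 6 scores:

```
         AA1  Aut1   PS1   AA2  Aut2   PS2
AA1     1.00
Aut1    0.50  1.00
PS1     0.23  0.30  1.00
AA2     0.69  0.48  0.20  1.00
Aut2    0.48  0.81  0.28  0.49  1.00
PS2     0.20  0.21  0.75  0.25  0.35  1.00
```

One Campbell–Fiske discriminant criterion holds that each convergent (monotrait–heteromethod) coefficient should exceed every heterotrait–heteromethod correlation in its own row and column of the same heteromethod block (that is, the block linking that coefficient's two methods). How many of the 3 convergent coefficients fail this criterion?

0

Checking each validity diagonal entry against its comparison values:
AA (methods 1·2): 0.69 vs {0.48, 0.48, 0.20, 0.20} → pass.
Aut (methods 1·2): 0.81 vs {0.48, 0.48, 0.21, 0.28} → pass.
PS (methods 1·2): 0.75 vs {0.20, 0.20, 0.28, 0.21} → pass.
0 of 3 fail.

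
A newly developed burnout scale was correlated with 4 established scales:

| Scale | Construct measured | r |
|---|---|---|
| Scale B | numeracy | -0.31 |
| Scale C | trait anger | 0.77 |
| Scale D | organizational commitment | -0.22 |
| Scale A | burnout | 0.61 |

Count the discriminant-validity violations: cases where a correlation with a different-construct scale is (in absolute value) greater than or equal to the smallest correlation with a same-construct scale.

1

Convergent (same construct = burnout): Scale A.
Smallest convergent = 0.61. Discriminant |r|: 0.31, 0.77, 0.22; count ≥ 0.61 → 1.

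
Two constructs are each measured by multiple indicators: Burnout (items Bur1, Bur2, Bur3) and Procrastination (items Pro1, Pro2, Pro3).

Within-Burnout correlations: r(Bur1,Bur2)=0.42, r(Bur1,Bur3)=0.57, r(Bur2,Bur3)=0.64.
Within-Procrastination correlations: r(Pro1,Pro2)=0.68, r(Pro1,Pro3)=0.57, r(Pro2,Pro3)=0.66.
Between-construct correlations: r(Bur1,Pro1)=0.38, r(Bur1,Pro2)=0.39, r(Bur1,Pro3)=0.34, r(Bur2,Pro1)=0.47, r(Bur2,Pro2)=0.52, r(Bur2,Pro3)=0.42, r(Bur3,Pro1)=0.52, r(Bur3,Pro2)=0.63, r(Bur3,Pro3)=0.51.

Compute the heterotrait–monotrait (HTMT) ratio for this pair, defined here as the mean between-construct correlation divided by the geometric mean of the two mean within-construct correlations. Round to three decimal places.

Mean heterotrait r = 4.18/9 = 0.4644.
Mean within-Bur = 1.63/3 = 0.5433; mean within-Pro = 1.91/3 = 0.6367.
Geometric mean = √(0.5433 × 0.6367) = 0.5881.
HTMT = 0.4644 / 0.5881 = 0.790.

0.790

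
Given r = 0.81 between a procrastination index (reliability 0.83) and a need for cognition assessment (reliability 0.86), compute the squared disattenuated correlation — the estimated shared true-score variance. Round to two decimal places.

Disattenuated r = 0.81 / √(0.83 × 0.86) = 0.81 / 0.8449 = 0.9587.
Shared true-score variance = 0.9587² = 0.9191 ≈ 0.92.

0.92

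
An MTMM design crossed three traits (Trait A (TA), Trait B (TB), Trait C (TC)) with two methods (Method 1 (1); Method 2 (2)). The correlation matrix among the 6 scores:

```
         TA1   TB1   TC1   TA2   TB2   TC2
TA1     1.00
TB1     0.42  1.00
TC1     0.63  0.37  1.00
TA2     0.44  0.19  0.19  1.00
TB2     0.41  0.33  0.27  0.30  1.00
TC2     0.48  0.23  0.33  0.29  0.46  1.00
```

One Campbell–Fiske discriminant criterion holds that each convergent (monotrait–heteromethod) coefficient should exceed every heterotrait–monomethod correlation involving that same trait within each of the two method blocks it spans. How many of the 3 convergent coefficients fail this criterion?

Convergent coefficients and their comparison sets:
TA (methods 1·2): 0.44 vs {0.42, 0.30, 0.63, 0.29} → fail.
TB (methods 1·2): 0.33 vs {0.42, 0.30, 0.37, 0.46} → fail.
TC (methods 1·2): 0.33 vs {0.63, 0.29, 0.37, 0.46} → fail.
3 of 3 fail.

3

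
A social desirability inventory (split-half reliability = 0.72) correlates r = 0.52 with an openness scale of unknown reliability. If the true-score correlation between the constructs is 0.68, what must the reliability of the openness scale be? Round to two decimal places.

r_true = r_obs / √(r_xx · r_yy) ⇒ 0.68 = 0.52 / √(0.72 · r_yy).
√(0.72 · r_yy) = 0.52 / 0.68 = 0.7647; 0.72 · r_yy = 0.5848; r_yy = 0.5848 / 0.72 ≈ 0.81.

0.81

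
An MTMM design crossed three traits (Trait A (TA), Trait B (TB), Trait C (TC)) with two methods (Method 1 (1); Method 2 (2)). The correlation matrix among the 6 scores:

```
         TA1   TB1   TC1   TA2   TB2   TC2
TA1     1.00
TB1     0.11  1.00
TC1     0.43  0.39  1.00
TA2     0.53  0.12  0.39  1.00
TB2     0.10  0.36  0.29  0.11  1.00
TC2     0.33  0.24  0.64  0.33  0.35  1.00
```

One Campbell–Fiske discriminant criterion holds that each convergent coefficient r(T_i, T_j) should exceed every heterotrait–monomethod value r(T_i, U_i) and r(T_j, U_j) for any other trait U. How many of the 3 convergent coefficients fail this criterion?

Checking each validity diagonal entry against its comparison values:
TA (methods 1·2): 0.53 vs {0.11, 0.11, 0.43, 0.33} → pass.
TB (methods 1·2): 0.36 vs {0.11, 0.11, 0.39, 0.35} → fail.
TC (methods 1·2): 0.64 vs {0.43, 0.33, 0.39, 0.35} → pass.
1 of 3 fail.

1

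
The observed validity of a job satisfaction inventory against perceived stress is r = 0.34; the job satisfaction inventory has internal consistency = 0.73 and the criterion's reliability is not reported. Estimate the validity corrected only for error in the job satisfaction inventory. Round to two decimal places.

0.40

Single correction: r_c = r_obs / √r_xx = 0.34 / √0.73 = 0.34 / 0.8544 ≈ 0.40.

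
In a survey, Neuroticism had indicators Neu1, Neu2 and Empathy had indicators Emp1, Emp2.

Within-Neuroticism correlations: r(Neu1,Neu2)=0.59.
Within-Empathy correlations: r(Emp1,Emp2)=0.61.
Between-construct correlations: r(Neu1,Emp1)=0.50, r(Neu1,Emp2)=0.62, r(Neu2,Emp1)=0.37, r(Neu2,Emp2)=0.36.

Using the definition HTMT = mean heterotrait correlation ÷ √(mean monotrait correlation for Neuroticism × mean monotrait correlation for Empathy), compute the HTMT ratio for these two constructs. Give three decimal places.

0.771

Between-construct mean = 1.85/4 = 0.4625.
Mean within-Neu = 0.59/1 = 0.5900; mean within-Emp = 0.61/1 = 0.6100.
Geometric mean = √(0.5900 × 0.6100) = 0.5999.
HTMT = 0.4625 / 0.5999 = 0.771.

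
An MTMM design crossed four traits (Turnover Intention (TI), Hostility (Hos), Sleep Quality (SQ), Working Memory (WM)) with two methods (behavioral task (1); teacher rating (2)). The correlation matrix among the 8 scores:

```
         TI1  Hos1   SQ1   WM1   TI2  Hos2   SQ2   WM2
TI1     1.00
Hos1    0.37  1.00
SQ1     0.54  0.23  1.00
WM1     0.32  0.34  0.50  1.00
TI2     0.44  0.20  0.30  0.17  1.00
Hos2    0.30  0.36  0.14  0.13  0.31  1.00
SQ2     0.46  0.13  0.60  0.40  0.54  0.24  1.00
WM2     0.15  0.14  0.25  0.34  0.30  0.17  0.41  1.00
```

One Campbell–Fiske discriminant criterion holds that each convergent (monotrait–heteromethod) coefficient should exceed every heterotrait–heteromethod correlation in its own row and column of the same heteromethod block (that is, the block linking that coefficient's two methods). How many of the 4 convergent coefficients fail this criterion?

Checking each validity diagonal entry against its comparison values:
TI (methods 1·2): 0.44 vs {0.30, 0.20, 0.46, 0.30, 0.15, 0.17} → fail.
Hos (methods 1·2): 0.36 vs {0.20, 0.30, 0.13, 0.14, 0.14, 0.13} → pass.
SQ (methods 1·2): 0.60 vs {0.30, 0.46, 0.14, 0.13, 0.25, 0.40} → pass.
WM (methods 1·2): 0.34 vs {0.17, 0.15, 0.13, 0.14, 0.40, 0.25} → fail.
2 of 4 fail.

2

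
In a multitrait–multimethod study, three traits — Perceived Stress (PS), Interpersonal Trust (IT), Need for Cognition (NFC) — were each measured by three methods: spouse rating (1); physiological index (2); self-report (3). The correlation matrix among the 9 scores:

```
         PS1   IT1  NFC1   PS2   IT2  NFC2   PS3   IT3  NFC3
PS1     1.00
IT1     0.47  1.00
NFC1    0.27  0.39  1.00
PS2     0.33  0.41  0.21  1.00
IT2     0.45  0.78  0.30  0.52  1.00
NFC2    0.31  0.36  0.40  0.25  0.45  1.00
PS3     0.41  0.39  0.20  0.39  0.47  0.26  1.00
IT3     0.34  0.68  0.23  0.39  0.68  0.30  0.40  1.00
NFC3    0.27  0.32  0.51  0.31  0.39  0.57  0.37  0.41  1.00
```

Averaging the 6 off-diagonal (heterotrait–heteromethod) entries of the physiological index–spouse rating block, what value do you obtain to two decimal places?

0.34

HTHM values (method 2 × method 1): 0.41, 0.21, 0.45, 0.30, 0.31, 0.36; mean = 2.04/6 = 0.34.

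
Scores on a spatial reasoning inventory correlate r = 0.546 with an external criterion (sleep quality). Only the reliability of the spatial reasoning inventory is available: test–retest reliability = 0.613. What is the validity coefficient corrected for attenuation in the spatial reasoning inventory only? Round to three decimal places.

0.697

Single correction: r_c = r_obs / √r_xx = 0.546 / √0.613 = 0.546 / 0.7829 ≈ 0.697.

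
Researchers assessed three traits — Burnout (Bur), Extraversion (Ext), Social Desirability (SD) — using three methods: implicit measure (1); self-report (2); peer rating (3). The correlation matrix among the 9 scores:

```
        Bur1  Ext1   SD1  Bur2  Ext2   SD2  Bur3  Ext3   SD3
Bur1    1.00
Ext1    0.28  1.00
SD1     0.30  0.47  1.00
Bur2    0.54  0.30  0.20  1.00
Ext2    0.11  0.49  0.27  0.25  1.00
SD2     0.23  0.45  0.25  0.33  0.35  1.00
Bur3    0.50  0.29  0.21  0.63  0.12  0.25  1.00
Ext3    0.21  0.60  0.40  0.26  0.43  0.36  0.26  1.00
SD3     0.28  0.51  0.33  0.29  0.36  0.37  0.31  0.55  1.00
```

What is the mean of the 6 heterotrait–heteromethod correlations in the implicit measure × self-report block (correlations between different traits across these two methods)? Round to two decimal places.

HTHM values (method 1 × method 2): 0.11, 0.23, 0.30, 0.45, 0.20, 0.27; mean = 1.56/6 = 0.26.

0.26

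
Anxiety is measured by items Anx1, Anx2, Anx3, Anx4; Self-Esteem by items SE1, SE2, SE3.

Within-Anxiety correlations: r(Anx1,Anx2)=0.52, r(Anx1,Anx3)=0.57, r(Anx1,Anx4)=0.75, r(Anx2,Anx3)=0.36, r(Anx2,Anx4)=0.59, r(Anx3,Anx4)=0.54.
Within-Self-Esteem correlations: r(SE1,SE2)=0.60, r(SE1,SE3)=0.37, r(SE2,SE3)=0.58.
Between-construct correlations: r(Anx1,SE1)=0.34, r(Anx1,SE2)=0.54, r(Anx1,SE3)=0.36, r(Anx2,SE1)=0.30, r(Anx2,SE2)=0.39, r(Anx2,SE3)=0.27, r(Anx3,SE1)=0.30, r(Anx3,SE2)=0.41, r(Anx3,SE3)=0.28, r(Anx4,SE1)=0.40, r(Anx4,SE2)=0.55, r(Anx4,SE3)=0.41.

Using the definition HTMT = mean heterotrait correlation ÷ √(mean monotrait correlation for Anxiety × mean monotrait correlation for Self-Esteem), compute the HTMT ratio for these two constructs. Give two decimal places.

0.71

Between-construct mean = 4.55/12 = 0.3792.
Mean within-Anx = 3.33/6 = 0.5550; mean within-SE = 1.55/3 = 0.5167.
Geometric mean = √(0.5550 × 0.5167) = 0.5355.
HTMT = 0.3792 / 0.5355 = 0.71.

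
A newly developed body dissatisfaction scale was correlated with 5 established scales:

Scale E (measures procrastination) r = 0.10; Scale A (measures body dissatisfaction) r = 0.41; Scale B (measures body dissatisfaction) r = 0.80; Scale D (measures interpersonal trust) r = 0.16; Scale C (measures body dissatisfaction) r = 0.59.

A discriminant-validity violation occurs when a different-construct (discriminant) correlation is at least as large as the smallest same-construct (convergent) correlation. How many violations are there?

Convergent (same construct = body dissatisfaction): Scale A, Scale B, Scale C.
Smallest convergent = 0.41. Discriminant values: 0.10, 0.16; count ≥ 0.41 → 0.

0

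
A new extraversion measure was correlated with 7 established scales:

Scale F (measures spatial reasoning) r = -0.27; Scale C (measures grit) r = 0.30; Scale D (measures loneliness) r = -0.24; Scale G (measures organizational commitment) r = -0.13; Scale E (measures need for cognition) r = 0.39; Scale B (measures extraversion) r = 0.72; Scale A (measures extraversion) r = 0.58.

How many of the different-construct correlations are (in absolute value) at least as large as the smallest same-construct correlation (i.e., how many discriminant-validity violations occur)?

0

Convergent (same construct = extraversion): Scale B, Scale A.
Smallest convergent = 0.58. Discriminant |r|: 0.27, 0.30, 0.24, 0.13, 0.39; count ≥ 0.58 → 0.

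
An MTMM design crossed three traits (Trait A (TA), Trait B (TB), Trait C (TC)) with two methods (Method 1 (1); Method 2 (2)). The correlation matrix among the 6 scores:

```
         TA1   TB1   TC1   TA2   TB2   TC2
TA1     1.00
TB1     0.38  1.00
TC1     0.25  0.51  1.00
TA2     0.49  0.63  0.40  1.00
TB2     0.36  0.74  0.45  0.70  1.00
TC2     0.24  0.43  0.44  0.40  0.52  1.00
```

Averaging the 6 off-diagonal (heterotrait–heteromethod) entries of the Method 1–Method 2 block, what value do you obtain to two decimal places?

0.42

HTHM values (method 1 × method 2): 0.36, 0.24, 0.63, 0.43, 0.40, 0.45; mean = 2.51/6 = 0.42.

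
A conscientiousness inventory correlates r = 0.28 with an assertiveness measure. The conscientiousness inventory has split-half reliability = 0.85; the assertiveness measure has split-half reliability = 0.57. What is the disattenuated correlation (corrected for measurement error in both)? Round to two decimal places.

0.40

r_true = r_obs / √(r_xx · r_yy) = 0.28 / √(0.85 × 0.57) = 0.28 / √0.4845 = 0.28 / 0.6961 ≈ 0.40.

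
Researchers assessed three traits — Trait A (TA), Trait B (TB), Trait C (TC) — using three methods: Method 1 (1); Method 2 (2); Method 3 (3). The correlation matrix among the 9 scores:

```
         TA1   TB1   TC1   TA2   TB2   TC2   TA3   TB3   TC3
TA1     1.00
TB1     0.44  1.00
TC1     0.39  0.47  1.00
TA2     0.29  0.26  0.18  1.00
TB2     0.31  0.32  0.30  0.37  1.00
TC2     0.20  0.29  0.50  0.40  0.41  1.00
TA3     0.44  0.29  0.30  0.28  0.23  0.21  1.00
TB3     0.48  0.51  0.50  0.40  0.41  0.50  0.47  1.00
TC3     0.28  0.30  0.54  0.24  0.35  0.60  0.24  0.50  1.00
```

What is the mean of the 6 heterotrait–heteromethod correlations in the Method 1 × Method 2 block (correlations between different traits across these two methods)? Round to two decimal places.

HTHM values (method 1 × method 2): 0.31, 0.20, 0.26, 0.29, 0.18, 0.30; mean = 1.54/6 = 0.26.

0.26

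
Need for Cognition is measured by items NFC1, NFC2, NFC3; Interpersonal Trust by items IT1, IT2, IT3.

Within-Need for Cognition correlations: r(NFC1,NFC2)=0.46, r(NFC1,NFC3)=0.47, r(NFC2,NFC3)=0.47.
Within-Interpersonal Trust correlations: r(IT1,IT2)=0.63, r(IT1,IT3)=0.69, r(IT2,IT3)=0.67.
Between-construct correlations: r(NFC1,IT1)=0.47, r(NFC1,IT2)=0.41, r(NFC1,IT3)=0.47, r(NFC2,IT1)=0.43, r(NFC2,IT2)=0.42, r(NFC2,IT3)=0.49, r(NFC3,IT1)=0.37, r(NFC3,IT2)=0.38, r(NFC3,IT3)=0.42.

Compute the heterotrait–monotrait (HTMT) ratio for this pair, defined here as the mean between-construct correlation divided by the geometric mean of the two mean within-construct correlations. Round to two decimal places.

Mean between = 3.86/9 = 0.4289.
Mean within-NFC = 1.40/3 = 0.4667; mean within-IT = 1.99/3 = 0.6633.
Geometric mean = √(0.4667 × 0.6633) = 0.5564.
HTMT = 0.4289 / 0.5564 = 0.77.

0.77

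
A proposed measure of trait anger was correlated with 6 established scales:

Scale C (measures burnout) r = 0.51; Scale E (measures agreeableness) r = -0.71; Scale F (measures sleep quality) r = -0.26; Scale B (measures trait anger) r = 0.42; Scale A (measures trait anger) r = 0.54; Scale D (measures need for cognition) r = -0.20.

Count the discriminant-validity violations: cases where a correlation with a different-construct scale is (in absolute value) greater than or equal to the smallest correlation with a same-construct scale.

2

Convergent (same construct = trait anger): Scale B, Scale A.
Smallest convergent = 0.42. Discriminant |r|: 0.51, 0.71, 0.26, 0.20; count ≥ 0.42 → 2.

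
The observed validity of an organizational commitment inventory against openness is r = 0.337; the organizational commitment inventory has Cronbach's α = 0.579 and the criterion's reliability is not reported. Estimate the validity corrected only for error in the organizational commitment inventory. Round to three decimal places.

0.443

Single correction: r_c = r_obs / √r_xx = 0.337 / √0.579 = 0.337 / 0.7609 ≈ 0.443.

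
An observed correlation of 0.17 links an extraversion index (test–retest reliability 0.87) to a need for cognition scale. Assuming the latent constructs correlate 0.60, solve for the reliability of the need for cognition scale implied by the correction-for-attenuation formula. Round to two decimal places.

0.09

r_true = r_obs / √(r_xx · r_yy) ⇒ 0.60 = 0.17 / √(0.87 · r_yy).
√(0.87 · r_yy) = 0.17 / 0.60 = 0.2833; 0.87 · r_yy = 0.0803; r_yy = 0.0803 / 0.87 ≈ 0.09.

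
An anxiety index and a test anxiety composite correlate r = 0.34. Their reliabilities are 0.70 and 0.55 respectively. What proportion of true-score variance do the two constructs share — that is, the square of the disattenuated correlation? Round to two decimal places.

0.30

Disattenuated r = 0.34 / √(0.70 × 0.55) = 0.34 / 0.6205 = 0.5479.
Shared true-score variance = 0.5479² = 0.3002 ≈ 0.30.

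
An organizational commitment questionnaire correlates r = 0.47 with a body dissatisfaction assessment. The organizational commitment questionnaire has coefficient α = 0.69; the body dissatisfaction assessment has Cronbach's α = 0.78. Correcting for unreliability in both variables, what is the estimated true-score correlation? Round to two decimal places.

0.64

r_true = r_obs / √(r_xx · r_yy) = 0.47 / √(0.69 × 0.78) = 0.47 / √0.5382 = 0.47 / 0.7336 ≈ 0.64.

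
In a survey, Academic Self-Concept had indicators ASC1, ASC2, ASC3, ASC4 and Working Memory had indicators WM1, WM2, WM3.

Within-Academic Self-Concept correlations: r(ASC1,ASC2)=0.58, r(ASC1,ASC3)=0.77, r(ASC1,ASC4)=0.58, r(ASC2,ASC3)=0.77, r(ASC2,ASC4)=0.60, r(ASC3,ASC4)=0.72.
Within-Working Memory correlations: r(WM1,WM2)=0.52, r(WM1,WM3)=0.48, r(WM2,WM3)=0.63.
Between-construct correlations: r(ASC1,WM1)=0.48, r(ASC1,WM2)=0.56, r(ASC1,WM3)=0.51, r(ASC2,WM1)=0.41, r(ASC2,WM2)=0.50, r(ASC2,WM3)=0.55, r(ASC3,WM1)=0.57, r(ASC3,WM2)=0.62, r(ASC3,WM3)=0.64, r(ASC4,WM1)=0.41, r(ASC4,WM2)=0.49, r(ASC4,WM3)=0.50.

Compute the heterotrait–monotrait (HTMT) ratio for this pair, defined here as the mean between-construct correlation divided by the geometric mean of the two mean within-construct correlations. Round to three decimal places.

0.862

Between-construct mean = 6.24/12 = 0.5200.
Mean within-ASC = 4.02/6 = 0.6700; mean within-WM = 1.63/3 = 0.5433.
Geometric mean = √(0.6700 × 0.5433) = 0.6033.
HTMT = 0.5200 / 0.6033 = 0.862.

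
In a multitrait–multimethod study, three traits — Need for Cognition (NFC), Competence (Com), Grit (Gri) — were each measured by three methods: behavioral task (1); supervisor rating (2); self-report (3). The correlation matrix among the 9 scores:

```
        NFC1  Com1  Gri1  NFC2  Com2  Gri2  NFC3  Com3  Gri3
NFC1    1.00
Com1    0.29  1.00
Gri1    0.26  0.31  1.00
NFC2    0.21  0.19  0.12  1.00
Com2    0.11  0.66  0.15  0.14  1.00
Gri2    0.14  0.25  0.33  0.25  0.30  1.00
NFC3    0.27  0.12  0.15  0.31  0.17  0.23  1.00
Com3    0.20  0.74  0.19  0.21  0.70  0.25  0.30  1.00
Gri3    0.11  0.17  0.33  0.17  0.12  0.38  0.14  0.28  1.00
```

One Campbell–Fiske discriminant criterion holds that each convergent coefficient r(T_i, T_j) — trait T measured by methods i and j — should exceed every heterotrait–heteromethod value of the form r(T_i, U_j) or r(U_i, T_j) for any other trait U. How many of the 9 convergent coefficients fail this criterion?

0

Each convergent coefficient versus the relevant comparison correlations:
NFC (methods 1·2): 0.21 vs {0.11, 0.19, 0.14, 0.12} → pass.
NFC (methods 1·3): 0.27 vs {0.20, 0.12, 0.11, 0.15} → pass.
NFC (methods 2·3): 0.31 vs {0.21, 0.17, 0.17, 0.23} → pass.
Com (methods 1·2): 0.66 vs {0.19, 0.11, 0.25, 0.15} → pass.
Com (methods 1·3): 0.74 vs {0.12, 0.20, 0.17, 0.19} → pass.
Com (methods 2·3): 0.70 vs {0.17, 0.21, 0.12, 0.25} → pass.
Gri (methods 1·2): 0.33 vs {0.12, 0.14, 0.15, 0.25} → pass.
Gri (methods 1·3): 0.33 vs {0.15, 0.11, 0.19, 0.17} → pass.
Gri (methods 2·3): 0.38 vs {0.23, 0.17, 0.25, 0.12} → pass.
0 of 9 fail.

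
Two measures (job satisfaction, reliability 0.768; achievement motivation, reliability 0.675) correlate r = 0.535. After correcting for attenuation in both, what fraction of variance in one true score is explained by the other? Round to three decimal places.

0.552

Disattenuated r = 0.535 / √(0.768 × 0.675) = 0.535 / 0.7200 = 0.7431.
Shared true-score variance = 0.7431² = 0.5522 ≈ 0.552.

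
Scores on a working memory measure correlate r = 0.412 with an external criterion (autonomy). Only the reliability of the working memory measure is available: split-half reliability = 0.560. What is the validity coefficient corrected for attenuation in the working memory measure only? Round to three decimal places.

0.551

Single correction: r_c = r_obs / √r_xx = 0.412 / √0.560 = 0.412 / 0.7483 ≈ 0.551.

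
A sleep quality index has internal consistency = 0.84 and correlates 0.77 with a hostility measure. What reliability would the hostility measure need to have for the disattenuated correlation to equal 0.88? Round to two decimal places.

0.91

r_true = r_obs / √(r_xx · r_yy) ⇒ 0.88 = 0.77 / √(0.84 · r_yy).
√(0.84 · r_yy) = 0.77 / 0.88 = 0.8750; 0.84 · r_yy = 0.7656; r_yy = 0.7656 / 0.84 ≈ 0.91.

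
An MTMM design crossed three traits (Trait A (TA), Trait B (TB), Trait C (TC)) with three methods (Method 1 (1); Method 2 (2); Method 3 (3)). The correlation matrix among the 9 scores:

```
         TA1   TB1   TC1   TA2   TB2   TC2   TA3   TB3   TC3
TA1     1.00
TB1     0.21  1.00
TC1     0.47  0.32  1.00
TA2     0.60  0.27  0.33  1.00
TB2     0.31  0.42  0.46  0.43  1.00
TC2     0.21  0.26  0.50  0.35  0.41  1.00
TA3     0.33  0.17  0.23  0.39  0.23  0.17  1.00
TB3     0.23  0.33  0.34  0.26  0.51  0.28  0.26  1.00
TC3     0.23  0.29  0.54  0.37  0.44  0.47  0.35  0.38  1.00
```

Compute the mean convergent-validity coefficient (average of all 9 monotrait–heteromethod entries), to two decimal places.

0.45

Convergent values: 0.60, 0.33, 0.39, 0.42, 0.33, 0.51, 0.50, 0.54, 0.47; mean = 4.09/9 = 0.45.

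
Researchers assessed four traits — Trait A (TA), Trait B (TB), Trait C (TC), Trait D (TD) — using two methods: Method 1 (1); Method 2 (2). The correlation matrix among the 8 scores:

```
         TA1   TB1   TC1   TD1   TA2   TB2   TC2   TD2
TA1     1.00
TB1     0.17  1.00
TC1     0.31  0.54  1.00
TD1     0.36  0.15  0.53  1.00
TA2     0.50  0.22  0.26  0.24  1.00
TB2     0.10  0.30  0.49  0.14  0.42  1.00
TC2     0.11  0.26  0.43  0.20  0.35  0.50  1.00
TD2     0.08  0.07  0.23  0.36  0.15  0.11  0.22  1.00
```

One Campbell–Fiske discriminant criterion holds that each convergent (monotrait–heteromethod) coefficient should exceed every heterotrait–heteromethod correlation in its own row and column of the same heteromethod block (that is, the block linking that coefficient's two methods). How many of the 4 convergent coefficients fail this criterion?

Checking each validity diagonal entry against its comparison values:
TA (methods 1·2): 0.50 vs {0.10, 0.22, 0.11, 0.26, 0.08, 0.24} → pass.
TB (methods 1·2): 0.30 vs {0.22, 0.10, 0.26, 0.49, 0.07, 0.14} → fail.
TC (methods 1·2): 0.43 vs {0.26, 0.11, 0.49, 0.26, 0.23, 0.20} → fail.
TD (methods 1·2): 0.36 vs {0.24, 0.08, 0.14, 0.07, 0.20, 0.23} → pass.
2 of 4 fail.

2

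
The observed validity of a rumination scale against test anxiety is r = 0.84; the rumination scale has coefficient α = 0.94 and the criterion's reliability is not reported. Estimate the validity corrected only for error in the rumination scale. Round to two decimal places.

0.87

Single correction: r_c = r_obs / √r_xx = 0.84 / √0.94 = 0.84 / 0.9695 ≈ 0.87.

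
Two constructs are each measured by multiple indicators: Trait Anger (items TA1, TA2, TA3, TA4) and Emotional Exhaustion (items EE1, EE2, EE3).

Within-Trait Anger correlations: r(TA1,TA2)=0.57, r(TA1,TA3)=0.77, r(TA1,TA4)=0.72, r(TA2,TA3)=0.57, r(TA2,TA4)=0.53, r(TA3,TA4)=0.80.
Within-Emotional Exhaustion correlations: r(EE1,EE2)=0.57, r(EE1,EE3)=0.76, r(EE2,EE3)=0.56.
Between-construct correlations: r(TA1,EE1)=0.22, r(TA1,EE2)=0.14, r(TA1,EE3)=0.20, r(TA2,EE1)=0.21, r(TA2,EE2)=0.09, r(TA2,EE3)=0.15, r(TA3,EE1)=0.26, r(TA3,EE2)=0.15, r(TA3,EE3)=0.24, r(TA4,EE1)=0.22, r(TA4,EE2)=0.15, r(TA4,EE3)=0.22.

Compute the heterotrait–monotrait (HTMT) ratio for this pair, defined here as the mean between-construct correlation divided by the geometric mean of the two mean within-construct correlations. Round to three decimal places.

Mean between = 2.25/12 = 0.1875.
Mean within-TA = 3.96/6 = 0.6600; mean within-EE = 1.89/3 = 0.6300.
Geometric mean = √(0.6600 × 0.6300) = 0.6448.
HTMT = 0.1875 / 0.6448 = 0.291.

0.291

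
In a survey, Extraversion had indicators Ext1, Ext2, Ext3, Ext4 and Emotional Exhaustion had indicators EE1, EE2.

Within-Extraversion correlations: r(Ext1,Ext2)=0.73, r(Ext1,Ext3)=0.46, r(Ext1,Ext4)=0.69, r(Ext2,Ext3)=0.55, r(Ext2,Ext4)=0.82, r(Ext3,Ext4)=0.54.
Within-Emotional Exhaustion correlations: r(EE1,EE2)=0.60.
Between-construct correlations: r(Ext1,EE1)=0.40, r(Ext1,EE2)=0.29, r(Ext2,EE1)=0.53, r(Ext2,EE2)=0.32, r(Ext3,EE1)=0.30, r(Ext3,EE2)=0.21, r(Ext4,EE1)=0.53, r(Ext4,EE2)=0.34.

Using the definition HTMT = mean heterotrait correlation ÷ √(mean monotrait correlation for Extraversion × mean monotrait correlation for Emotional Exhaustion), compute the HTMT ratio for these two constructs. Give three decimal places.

Mean heterotrait r = 2.92/8 = 0.3650.
Mean within-Ext = 3.79/6 = 0.6317; mean within-EE = 0.60/1 = 0.6000.
Geometric mean = √(0.6317 × 0.6000) = 0.6156.
HTMT = 0.3650 / 0.6156 = 0.593.

0.593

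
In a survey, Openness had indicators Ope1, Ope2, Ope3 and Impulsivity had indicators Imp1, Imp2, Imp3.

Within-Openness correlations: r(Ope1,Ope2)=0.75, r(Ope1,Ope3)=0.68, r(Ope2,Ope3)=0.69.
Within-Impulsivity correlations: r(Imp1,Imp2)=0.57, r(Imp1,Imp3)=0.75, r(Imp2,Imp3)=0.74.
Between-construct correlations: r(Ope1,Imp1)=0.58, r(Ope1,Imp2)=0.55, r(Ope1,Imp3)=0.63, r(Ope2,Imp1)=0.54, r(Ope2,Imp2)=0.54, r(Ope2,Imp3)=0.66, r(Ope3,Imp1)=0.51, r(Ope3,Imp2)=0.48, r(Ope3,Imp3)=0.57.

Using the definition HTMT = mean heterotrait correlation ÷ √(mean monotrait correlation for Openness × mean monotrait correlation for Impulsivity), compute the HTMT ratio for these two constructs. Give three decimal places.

0.807

Between-construct mean = 5.06/9 = 0.5622.
Mean within-Ope = 2.12/3 = 0.7067; mean within-Imp = 2.06/3 = 0.6867.
Geometric mean = √(0.7067 × 0.6867) = 0.6966.
HTMT = 0.5622 / 0.6966 = 0.807.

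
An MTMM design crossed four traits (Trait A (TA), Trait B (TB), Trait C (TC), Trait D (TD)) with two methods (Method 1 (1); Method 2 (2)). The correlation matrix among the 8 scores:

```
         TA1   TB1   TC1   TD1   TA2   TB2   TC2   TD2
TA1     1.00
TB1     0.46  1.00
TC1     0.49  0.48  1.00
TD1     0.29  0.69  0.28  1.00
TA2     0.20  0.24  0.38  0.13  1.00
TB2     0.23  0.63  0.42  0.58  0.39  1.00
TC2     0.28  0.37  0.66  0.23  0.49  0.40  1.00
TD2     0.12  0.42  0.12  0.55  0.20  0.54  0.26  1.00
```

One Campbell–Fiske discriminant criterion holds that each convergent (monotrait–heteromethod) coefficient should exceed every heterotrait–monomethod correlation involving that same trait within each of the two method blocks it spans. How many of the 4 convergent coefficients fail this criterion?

3

Convergent coefficients and their comparison sets:
TA (methods 1·2): 0.20 vs {0.46, 0.39, 0.49, 0.49, 0.29, 0.20} → fail.
TB (methods 1·2): 0.63 vs {0.46, 0.39, 0.48, 0.40, 0.69, 0.54} → fail.
TC (methods 1·2): 0.66 vs {0.49, 0.49, 0.48, 0.40, 0.28, 0.26} → pass.
TD (methods 1·2): 0.55 vs {0.29, 0.20, 0.69, 0.54, 0.28, 0.26} → fail.
3 of 4 fail.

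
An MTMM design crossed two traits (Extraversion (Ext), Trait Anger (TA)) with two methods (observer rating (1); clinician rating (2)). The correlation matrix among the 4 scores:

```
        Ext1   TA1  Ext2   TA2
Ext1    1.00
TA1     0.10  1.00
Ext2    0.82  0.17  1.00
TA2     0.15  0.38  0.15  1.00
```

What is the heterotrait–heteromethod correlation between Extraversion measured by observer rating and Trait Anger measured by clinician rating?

Different traits and methods: r(Ext1, TA2) = 0.15.

0.15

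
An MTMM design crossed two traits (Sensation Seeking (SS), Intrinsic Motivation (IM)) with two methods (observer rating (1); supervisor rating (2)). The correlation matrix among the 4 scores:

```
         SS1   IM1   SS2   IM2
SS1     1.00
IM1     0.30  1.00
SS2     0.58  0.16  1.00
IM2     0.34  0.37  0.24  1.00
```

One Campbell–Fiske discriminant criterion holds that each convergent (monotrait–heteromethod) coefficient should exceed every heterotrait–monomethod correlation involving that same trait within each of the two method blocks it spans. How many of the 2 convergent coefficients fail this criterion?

0

Convergent coefficients and their comparison sets:
SS (methods 1·2): 0.58 vs {0.30, 0.24} → pass.
IM (methods 1·2): 0.37 vs {0.30, 0.24} → pass.
0 of 2 fail.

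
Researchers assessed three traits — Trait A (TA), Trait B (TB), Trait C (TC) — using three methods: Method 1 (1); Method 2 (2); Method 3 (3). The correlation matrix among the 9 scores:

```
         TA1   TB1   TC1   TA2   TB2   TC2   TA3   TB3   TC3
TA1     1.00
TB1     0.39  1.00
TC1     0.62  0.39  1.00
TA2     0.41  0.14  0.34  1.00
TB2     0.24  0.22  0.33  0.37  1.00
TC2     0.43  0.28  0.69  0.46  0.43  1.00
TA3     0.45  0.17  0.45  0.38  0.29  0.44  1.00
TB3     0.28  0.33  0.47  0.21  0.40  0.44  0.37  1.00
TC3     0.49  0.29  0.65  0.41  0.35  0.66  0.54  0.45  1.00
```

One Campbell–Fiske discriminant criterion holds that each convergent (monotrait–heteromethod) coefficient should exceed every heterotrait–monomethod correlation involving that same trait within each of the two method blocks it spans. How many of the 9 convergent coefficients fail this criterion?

6

Checking each validity diagonal entry against its comparison values:
TA (methods 1·2): 0.41 vs {0.39, 0.37, 0.62, 0.46} → fail.
TA (methods 1·3): 0.45 vs {0.39, 0.37, 0.62, 0.54} → fail.
TA (methods 2·3): 0.38 vs {0.37, 0.37, 0.46, 0.54} → fail.
TB (methods 1·2): 0.22 vs {0.39, 0.37, 0.39, 0.43} → fail.
TB (methods 1·3): 0.33 vs {0.39, 0.37, 0.39, 0.45} → fail.
TB (methods 2·3): 0.40 vs {0.37, 0.37, 0.43, 0.45} → fail.
TC (methods 1·2): 0.69 vs {0.62, 0.46, 0.39, 0.43} → pass.
TC (methods 1·3): 0.65 vs {0.62, 0.54, 0.39, 0.45} → pass.
TC (methods 2·3): 0.66 vs {0.46, 0.54, 0.43, 0.45} → pass.
6 of 9 fail.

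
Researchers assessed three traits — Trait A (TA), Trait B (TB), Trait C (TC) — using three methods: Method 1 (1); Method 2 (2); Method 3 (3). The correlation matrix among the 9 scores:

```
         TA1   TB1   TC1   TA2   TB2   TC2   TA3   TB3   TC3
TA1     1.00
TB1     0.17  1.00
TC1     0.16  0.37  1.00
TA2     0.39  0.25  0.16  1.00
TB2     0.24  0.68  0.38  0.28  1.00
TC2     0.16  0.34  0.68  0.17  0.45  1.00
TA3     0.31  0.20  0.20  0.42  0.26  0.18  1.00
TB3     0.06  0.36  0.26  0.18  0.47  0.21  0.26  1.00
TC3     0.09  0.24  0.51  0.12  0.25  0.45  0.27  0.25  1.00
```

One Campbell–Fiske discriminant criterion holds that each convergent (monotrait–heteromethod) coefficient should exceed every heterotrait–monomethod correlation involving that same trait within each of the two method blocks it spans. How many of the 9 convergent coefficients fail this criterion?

Checking each validity diagonal entry against its comparison values:
TA (methods 1·2): 0.39 vs {0.17, 0.28, 0.16, 0.17} → pass.
TA (methods 1·3): 0.31 vs {0.17, 0.26, 0.16, 0.27} → pass.
TA (methods 2·3): 0.42 vs {0.28, 0.26, 0.17, 0.27} → pass.
TB (methods 1·2): 0.68 vs {0.17, 0.28, 0.37, 0.45} → pass.
TB (methods 1·3): 0.36 vs {0.17, 0.26, 0.37, 0.25} → fail.
TB (methods 2·3): 0.47 vs {0.28, 0.26, 0.45, 0.25} → pass.
TC (methods 1·2): 0.68 vs {0.16, 0.17, 0.37, 0.45} → pass.
TC (methods 1·3): 0.51 vs {0.16, 0.27, 0.37, 0.25} → pass.
TC (methods 2·3): 0.45 vs {0.17, 0.27, 0.45, 0.25} → fail.
2 of 9 fail.

2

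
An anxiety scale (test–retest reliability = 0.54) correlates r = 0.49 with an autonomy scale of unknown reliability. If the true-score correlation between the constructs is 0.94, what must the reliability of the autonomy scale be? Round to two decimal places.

r_true = r_obs / √(r_xx · r_yy) ⇒ 0.94 = 0.49 / √(0.54 · r_yy).
√(0.54 · r_yy) = 0.49 / 0.94 = 0.5213; 0.54 · r_yy = 0.2718; r_yy = 0.2718 / 0.54 ≈ 0.50.

0.50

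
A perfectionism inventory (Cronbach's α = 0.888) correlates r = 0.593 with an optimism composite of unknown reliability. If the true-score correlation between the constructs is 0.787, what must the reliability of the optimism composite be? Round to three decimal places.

0.639

r_true = r_obs / √(r_xx · r_yy) ⇒ 0.787 = 0.593 / √(0.888 · r_yy).
√(0.888 · r_yy) = 0.593 / 0.787 = 0.7535; 0.888 · r_yy = 0.5678; r_yy = 0.5678 / 0.888 ≈ 0.639.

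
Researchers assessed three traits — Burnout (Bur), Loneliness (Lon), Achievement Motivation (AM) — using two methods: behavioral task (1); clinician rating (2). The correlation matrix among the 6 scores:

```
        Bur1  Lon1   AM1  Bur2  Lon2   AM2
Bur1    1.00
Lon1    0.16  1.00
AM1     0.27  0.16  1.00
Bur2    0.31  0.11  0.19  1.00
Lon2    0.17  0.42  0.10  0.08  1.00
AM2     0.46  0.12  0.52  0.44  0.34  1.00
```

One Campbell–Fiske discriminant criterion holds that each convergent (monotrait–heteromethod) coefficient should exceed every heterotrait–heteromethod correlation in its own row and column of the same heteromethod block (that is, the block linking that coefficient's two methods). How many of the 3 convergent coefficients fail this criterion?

Checking each validity diagonal entry against its comparison values:
Bur (methods 1·2): 0.31 vs {0.17, 0.11, 0.46, 0.19} → fail.
Lon (methods 1·2): 0.42 vs {0.11, 0.17, 0.12, 0.10} → pass.
AM (methods 1·2): 0.52 vs {0.19, 0.46, 0.10, 0.12} → pass.
1 of 3 fail.

1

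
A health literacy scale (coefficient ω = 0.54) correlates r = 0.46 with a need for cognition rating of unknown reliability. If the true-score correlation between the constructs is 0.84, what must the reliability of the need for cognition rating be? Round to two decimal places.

r_true = r_obs / √(r_xx · r_yy) ⇒ 0.84 = 0.46 / √(0.54 · r_yy).
√(0.54 · r_yy) = 0.46 / 0.84 = 0.5476; 0.54 · r_yy = 0.2999; r_yy = 0.2999 / 0.54 ≈ 0.56.

0.56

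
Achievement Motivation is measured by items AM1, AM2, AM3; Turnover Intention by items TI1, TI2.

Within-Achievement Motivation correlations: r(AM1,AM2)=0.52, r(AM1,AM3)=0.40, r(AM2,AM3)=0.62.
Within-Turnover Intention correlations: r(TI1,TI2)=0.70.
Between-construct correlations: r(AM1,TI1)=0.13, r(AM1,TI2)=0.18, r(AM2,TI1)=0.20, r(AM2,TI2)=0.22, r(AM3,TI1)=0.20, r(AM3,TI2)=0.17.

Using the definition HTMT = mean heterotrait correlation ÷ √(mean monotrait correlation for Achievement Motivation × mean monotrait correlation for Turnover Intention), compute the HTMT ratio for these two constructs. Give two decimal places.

Mean between = 1.10/6 = 0.1833.
Mean within-AM = 1.54/3 = 0.5133; mean within-TI = 0.70/1 = 0.7000.
Geometric mean = √(0.5133 × 0.7000) = 0.5994.
HTMT = 0.1833 / 0.5994 = 0.31.

0.31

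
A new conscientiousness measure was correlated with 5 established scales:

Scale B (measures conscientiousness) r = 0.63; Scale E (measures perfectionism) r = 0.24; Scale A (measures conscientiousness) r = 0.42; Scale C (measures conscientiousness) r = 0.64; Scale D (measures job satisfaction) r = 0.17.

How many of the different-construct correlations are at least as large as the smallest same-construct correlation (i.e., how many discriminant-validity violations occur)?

0

Convergent (same construct = conscientiousness): Scale B, Scale A, Scale C.
Smallest convergent = 0.42. Discriminant values: 0.24, 0.17; count ≥ 0.42 → 0.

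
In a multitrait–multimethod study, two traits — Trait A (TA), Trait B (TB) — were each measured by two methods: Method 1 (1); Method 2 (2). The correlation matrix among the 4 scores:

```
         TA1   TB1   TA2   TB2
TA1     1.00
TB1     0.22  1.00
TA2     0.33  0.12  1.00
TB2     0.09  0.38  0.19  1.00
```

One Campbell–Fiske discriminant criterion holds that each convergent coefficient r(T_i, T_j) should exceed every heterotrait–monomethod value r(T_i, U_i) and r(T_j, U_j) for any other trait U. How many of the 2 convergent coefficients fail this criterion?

0

Each convergent coefficient versus the relevant comparison correlations:
TA (methods 1·2): 0.33 vs {0.22, 0.19} → pass.
TB (methods 1·2): 0.38 vs {0.22, 0.19} → pass.
0 of 2 fail.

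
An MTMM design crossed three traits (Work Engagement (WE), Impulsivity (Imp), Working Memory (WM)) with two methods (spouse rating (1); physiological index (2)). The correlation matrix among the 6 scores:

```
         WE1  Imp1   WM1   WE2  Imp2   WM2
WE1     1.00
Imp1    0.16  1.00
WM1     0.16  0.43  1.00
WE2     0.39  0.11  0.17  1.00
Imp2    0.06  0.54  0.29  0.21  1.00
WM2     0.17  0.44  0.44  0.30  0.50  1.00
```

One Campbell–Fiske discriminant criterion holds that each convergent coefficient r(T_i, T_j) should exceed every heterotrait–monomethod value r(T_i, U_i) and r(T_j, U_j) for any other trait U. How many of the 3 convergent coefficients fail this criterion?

Each convergent coefficient versus the relevant comparison correlations:
WE (methods 1·2): 0.39 vs {0.16, 0.21, 0.16, 0.30} → pass.
Imp (methods 1·2): 0.54 vs {0.16, 0.21, 0.43, 0.50} → pass.
WM (methods 1·2): 0.44 vs {0.16, 0.30, 0.43, 0.50} → fail.
1 of 3 fail.

1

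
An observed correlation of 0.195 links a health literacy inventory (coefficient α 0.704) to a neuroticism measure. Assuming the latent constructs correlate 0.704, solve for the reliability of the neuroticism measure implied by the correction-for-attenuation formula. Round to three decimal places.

0.109

r_true = r_obs / √(r_xx · r_yy) ⇒ 0.704 = 0.195 / √(0.704 · r_yy).
√(0.704 · r_yy) = 0.195 / 0.704 = 0.2770; 0.704 · r_yy = 0.0767; r_yy = 0.0767 / 0.704 ≈ 0.109.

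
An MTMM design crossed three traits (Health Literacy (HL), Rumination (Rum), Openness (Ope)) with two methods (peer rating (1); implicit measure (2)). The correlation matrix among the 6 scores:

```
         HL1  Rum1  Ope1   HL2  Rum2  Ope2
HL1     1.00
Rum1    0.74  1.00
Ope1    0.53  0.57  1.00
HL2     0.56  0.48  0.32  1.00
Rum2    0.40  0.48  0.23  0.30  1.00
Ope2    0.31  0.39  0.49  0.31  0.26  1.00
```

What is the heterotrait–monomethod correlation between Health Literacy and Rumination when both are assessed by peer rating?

0.74

Different traits, same method: r(HL1, Rum1) = 0.74.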